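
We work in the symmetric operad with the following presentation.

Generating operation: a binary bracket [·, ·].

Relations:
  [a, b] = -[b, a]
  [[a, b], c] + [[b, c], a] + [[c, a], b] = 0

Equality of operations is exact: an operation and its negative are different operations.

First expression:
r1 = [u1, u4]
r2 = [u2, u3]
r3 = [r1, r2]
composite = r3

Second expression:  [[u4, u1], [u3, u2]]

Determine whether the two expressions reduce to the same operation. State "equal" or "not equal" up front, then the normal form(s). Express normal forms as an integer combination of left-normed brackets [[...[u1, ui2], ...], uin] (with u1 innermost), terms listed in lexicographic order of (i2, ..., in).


The first expression reduces to [[[u1, u4], u2], u3] - [[[u1, u4], u3], u2]
The second expression reduces to [[[u1, u4], u2], u3] - [[[u1, u4], u3], u2]
The normal forms match — equal.

equal — both sides give [[[u1, u4], u2], u3] - [[[u1, u4], u3], u2]


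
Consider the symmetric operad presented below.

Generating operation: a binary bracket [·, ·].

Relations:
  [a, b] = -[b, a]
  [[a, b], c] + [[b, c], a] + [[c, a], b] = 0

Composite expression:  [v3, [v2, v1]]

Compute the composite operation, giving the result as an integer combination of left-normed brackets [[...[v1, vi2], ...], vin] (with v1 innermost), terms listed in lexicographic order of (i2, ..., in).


[[v1, v2], v3]

A multilinear Lie element is pinned by v1-initial words (v1 innermost).
Composite bracket: [v3, [v2, v1]]
Expanding via [a, b] = ab - ba: 4 signed words (2^2 = 4).
The v1-initial words carry the normal form:
  the word v1v2v3 carries sign +1 and contributes +[[v1, v2], v3]


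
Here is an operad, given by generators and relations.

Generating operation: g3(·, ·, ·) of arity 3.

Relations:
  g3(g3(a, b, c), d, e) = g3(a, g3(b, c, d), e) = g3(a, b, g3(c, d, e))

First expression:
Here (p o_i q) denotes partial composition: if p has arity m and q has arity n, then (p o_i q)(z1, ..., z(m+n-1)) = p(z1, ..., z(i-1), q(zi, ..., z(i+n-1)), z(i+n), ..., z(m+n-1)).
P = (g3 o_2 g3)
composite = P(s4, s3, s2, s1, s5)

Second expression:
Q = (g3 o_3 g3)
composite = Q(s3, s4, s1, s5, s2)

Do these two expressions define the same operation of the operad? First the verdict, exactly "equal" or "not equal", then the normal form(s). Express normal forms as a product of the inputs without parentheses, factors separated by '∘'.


not equal; the first gives s4 ∘ s3 ∘ s2 ∘ s1 ∘ s5 and the second s3 ∘ s4 ∘ s1 ∘ s5 ∘ s2

In normal form, the first expression is s4 ∘ s3 ∘ s2 ∘ s1 ∘ s5
In normal form, the second expression is s3 ∘ s4 ∘ s1 ∘ s5 ∘ s2
Different reductions; not equal.


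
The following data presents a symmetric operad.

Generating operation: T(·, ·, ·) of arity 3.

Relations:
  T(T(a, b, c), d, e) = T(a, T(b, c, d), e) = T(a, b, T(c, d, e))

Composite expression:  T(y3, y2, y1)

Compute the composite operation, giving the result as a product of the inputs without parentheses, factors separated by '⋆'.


Key point: T is associative — brackets drop, the y-order remains.
T(y3, y2, y1) spells out as y3 ⋆ y2 ⋆ y1

y3 ⋆ y2 ⋆ y1


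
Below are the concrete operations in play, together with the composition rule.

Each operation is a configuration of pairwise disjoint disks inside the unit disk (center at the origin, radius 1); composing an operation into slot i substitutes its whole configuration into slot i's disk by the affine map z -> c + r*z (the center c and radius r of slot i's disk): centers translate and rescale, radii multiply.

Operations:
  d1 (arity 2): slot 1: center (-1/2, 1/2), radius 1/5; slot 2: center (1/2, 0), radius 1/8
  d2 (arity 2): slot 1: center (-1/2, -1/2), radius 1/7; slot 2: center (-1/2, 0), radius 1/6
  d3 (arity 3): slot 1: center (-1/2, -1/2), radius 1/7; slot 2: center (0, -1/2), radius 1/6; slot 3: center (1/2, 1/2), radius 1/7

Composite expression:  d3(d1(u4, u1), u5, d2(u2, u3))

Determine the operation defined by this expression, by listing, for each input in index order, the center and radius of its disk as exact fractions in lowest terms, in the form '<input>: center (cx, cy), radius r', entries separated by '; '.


u1: center (-3/7, -1/2), radius 1/56; u2: center (3/7, 3/7), radius 1/49; u3: center (3/7, 1/2), radius 1/42; u4: center (-4/7, -3/7), radius 1/35; u5: center (0, -1/2), radius 1/6

Each u-disk chains the slot maps above it in d3; radii multiply.
input u4: composing its 2 substitution steps yields center (-4/7, -3/7), radius 1/35
input u1: composing its 2 substitution steps yields center (-3/7, -1/2), radius 1/56
input u5: composing its 1 substitution step yields center (0, -1/2), radius 1/6
input u2: composing its 2 substitution steps yields center (3/7, 3/7), radius 1/49
input u3: composing its 2 substitution steps yields center (3/7, 1/2), radius 1/42


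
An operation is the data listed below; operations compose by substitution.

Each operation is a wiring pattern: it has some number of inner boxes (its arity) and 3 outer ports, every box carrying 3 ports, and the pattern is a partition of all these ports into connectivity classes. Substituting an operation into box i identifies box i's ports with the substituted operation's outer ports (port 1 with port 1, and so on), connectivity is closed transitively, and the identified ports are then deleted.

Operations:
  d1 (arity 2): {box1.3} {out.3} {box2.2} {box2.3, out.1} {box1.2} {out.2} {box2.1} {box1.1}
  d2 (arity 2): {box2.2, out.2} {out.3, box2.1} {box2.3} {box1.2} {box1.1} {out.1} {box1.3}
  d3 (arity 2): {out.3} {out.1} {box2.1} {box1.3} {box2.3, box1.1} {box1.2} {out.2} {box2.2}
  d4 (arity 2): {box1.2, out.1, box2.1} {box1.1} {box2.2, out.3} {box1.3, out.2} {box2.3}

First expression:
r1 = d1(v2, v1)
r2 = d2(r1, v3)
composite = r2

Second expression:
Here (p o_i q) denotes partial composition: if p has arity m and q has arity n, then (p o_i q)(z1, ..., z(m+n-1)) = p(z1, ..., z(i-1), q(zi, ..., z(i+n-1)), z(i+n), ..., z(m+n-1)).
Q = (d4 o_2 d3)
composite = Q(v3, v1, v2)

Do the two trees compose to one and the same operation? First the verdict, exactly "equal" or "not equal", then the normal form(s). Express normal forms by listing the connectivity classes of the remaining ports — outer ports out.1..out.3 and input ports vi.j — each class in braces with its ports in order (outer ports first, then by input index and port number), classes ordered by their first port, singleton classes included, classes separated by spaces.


not equal; the first gives {out.1} {out.2, v3.2} {out.3, v3.1} {v1.1} {v1.2} {v1.3} {v2.1} {v2.2} {v2.3} {v3.3} and the second {out.1, v3.2} {out.2, v3.3} {out.3} {v1.1, v2.3} {v1.2} {v1.3} {v2.1} {v2.2} {v3.1}

The first expression, normalized: {out.1} {out.2, v3.2} {out.3, v3.1} {v1.1} {v1.2} {v1.3} {v2.1} {v2.2} {v2.3} {v3.3}
The second expression, normalized: {out.1, v3.2} {out.2, v3.3} {out.3} {v1.1, v2.3} {v1.2} {v1.3} {v2.1} {v2.2} {v3.1}
Different reductions; not equal.


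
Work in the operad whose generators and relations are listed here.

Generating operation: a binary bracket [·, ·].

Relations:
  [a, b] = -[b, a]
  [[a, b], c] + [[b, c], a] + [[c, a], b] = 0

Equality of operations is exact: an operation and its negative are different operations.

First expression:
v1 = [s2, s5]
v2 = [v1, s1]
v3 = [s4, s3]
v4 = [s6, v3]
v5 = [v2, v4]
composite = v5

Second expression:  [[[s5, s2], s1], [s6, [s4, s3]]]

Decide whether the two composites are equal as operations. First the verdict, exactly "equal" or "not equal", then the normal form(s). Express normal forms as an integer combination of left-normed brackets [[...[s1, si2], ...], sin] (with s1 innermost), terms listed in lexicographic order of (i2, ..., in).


not equal: they reduce to -[[[[[s1, s2], s5], s3], s4], s6] + [[[[[s1, s2], s5], s4], s3], s6] + [[[[[s1, s2], s5], s6], s3], s4] - [[[[[s1, s2], s5], s6], s4], s3] + [[[[[s1, s5], s2], s3], s4], s6] - [[[[[s1, s5], s2], s4], s3], s6] - [[[[[s1, s5], s2], s6], s3], s4] + [[[[[s1, s5], s2], s6], s4], s3] and [[[[[s1, s2], s5], s3], s4], s6] - [[[[[s1, s2], s5], s4], s3], s6] - [[[[[s1, s2], s5], s6], s3], s4] + [[[[[s1, s2], s5], s6], s4], s3] - [[[[[s1, s5], s2], s3], s4], s6] + [[[[[s1, s5], s2], s4], s3], s6] + [[[[[s1, s5], s2], s6], s3], s4] - [[[[[s1, s5], s2], s6], s4], s3]

In normal form, the first expression is -[[[[[s1, s2], s5], s3], s4], s6] + [[[[[s1, s2], s5], s4], s3], s6] + [[[[[s1, s2], s5], s6], s3], s4] - [[[[[s1, s2], s5], s6], s4], s3] + [[[[[s1, s5], s2], s3], s4], s6] - [[[[[s1, s5], s2], s4], s3], s6] - [[[[[s1, s5], s2], s6], s3], s4] + [[[[[s1, s5], s2], s6], s4], s3]
In normal form, the second expression is [[[[[s1, s2], s5], s3], s4], s6] - [[[[[s1, s2], s5], s4], s3], s6] - [[[[[s1, s2], s5], s6], s3], s4] + [[[[[s1, s2], s5], s6], s4], s3] - [[[[[s1, s5], s2], s3], s4], s6] + [[[[[s1, s5], s2], s4], s3], s6] + [[[[[s1, s5], s2], s6], s3], s4] - [[[[[s1, s5], s2], s6], s4], s3]
No match — not equal.


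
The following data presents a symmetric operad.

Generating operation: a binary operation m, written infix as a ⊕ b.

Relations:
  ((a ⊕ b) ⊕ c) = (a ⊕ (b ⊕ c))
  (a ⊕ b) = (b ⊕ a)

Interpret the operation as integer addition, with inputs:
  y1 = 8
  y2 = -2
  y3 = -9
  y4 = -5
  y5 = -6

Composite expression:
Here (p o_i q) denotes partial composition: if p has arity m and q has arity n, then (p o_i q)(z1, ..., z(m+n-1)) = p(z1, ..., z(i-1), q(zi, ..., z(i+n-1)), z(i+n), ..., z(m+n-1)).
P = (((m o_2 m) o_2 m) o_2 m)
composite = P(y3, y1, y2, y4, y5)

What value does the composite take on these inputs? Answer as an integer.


-14

(y1 ⊕ y2) = 6
((y1 ⊕ y2) ⊕ y4) = 1
(((y1 ⊕ y2) ⊕ y4) ⊕ y5) = -5
(y3 ⊕ (((y1 ⊕ y2) ⊕ y4) ⊕ y5)) = -14


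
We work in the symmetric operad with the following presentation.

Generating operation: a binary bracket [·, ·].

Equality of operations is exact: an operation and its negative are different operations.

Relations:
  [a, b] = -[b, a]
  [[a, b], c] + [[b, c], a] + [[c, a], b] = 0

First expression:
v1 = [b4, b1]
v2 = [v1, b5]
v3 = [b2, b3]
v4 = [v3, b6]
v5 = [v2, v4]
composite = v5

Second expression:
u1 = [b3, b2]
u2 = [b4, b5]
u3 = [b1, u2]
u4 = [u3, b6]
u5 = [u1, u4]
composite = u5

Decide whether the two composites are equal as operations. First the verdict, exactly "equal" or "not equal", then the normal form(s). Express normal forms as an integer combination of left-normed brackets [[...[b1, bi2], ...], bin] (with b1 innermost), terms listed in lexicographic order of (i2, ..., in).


not equal; the first gives -[[[[[b1, b4], b5], b2], b3], b6] + [[[[[b1, b4], b5], b3], b2], b6] + [[[[[b1, b4], b5], b6], b2], b3] - [[[[[b1, b4], b5], b6], b3], b2] and the second [[[[[b1, b4], b5], b6], b2], b3] - [[[[[b1, b4], b5], b6], b3], b2] - [[[[[b1, b5], b4], b6], b2], b3] + [[[[[b1, b5], b4], b6], b3], b2]

The first expression, normalized: -[[[[[b1, b4], b5], b2], b3], b6] + [[[[[b1, b4], b5], b3], b2], b6] + [[[[[b1, b4], b5], b6], b2], b3] - [[[[[b1, b4], b5], b6], b3], b2]
The second expression, normalized: [[[[[b1, b4], b5], b6], b2], b3] - [[[[[b1, b4], b5], b6], b3], b2] - [[[[[b1, b5], b4], b6], b2], b3] + [[[[[b1, b5], b4], b6], b3], b2]
They disagree, so not equal.


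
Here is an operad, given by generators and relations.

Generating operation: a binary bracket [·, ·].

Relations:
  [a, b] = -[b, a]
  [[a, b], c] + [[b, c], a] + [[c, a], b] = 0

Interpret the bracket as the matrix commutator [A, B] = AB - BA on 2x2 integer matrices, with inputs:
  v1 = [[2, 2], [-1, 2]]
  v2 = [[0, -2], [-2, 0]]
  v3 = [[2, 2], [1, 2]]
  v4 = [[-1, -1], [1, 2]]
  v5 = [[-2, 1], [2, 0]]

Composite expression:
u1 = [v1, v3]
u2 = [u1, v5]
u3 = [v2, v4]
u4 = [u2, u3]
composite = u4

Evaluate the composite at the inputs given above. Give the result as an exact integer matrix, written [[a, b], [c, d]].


[[-48, 64], [128, 48]]


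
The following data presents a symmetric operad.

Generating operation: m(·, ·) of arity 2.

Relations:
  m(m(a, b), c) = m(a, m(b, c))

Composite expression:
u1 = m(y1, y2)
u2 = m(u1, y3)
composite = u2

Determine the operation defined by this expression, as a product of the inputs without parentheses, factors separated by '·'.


y1 · y2 · y3

The m-tree's shape is irrelevant; the y-reading-order decides.
m(y1, y2) linearizes to y1 · y2
m(m(y1, y2), y3) linearizes to y1 · y2 · y3


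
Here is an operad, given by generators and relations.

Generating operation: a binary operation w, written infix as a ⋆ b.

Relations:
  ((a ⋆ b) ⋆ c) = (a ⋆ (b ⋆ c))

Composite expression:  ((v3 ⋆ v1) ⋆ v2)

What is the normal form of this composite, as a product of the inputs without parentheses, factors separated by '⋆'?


The w-tree's shape is irrelevant; the v-reading-order decides.
(v3 ⋆ v1) collapses to v3 ⋆ v1
((v3 ⋆ v1) ⋆ v2) collapses to v3 ⋆ v1 ⋆ v2

v3 ⋆ v1 ⋆ v2


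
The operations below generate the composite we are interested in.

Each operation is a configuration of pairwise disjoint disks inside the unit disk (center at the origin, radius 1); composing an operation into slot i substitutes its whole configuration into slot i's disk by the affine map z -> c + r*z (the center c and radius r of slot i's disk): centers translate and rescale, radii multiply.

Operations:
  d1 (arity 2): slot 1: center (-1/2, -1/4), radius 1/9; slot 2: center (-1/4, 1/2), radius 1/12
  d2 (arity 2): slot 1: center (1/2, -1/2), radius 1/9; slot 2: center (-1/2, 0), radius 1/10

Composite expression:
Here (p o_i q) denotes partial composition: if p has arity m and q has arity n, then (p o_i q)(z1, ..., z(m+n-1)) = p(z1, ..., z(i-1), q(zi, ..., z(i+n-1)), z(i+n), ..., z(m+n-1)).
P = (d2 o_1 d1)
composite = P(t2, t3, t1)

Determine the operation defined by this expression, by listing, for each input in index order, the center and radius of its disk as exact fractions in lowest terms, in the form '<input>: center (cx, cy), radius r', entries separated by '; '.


t1: center (-1/2, 0), radius 1/10; t2: center (4/9, -19/36), radius 1/81; t3: center (17/36, -4/9), radius 1/108

Follow each t-input down from d2: c' goes to c + r*c', radius to r*r'.
t2 passes through 2 substitutions, ending at center (4/9, -19/36), radius 1/81
t3 passes through 2 substitutions, ending at center (17/36, -4/9), radius 1/108
t1 passes through 1 substitution, ending at center (-1/2, 0), radius 1/10


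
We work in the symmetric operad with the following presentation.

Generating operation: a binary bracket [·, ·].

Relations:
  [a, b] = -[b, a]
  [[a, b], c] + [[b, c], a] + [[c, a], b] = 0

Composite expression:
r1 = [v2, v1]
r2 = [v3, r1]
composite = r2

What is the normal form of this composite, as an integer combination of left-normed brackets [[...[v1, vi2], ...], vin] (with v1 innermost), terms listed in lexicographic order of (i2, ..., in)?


[[v1, v2], v3]

Antisymmetry and Jacobi reduce to v1-anchored left-normed brackets.
Composite bracket: [v3, [v2, v1]]
Applying ab - ba throughout gives 4 signed words (2^2 = 4).
Collect the words opening with v1:
  sign of v1v2v3 is +1, so it contributes +[[v1, v2], v3]


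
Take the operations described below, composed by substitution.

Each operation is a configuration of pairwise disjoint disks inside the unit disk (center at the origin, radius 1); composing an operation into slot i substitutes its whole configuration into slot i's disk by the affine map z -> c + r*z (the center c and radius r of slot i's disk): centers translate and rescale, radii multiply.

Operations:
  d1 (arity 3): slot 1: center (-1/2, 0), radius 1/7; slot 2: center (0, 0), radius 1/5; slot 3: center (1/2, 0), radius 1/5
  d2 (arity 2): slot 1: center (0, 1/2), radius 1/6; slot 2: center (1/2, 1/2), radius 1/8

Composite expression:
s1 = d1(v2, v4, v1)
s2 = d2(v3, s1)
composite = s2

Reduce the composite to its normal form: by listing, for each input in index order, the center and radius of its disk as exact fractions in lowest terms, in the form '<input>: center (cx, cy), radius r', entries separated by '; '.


v1: center (9/16, 1/2), radius 1/40; v2: center (7/16, 1/2), radius 1/56; v3: center (0, 1/2), radius 1/6; v4: center (1/2, 1/2), radius 1/40

Each v-disk chains the slot maps above it in d2; radii multiply.
v3: after 1 affine step, its disk has center (0, 1/2), radius 1/6
v2: after 2 affine steps, its disk has center (7/16, 1/2), radius 1/56
v4: after 2 affine steps, its disk has center (1/2, 1/2), radius 1/40
v1: after 2 affine steps, its disk has center (9/16, 1/2), radius 1/40


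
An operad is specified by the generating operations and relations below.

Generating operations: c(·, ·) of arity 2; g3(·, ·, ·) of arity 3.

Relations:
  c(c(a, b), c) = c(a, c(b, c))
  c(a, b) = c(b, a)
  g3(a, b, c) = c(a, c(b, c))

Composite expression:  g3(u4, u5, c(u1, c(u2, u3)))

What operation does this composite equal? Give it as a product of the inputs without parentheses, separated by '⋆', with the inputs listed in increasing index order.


u1 ⋆ u2 ⋆ u3 ⋆ u4 ⋆ u5


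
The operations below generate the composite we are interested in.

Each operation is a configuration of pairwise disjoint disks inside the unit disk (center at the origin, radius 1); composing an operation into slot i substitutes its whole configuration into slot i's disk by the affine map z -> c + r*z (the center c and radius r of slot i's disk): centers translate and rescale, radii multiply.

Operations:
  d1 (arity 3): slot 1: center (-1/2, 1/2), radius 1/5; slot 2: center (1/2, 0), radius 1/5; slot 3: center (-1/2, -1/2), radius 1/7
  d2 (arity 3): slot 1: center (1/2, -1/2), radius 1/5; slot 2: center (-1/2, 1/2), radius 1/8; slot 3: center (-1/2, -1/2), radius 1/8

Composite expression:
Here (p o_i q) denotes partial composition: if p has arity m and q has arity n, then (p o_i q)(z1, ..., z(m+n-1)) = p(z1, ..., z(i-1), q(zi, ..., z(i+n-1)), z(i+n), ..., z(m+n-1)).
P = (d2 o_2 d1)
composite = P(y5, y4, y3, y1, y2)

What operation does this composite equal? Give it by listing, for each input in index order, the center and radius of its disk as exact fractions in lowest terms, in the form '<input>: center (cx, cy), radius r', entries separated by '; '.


y1: center (-9/16, 7/16), radius 1/56; y2: center (-1/2, -1/2), radius 1/8; y3: center (-7/16, 1/2), radius 1/40; y4: center (-9/16, 9/16), radius 1/40; y5: center (1/2, -1/2), radius 1/5

Only the slot chain above each y matters under d2; compose those maps.
y5 passes through 1 substitution, ending at center (1/2, -1/2), radius 1/5
y4 passes through 2 substitutions, ending at center (-9/16, 9/16), radius 1/40
y3 passes through 2 substitutions, ending at center (-7/16, 1/2), radius 1/40
y1 passes through 2 substitutions, ending at center (-9/16, 7/16), radius 1/56
y2 passes through 1 substitution, ending at center (-1/2, -1/2), radius 1/8


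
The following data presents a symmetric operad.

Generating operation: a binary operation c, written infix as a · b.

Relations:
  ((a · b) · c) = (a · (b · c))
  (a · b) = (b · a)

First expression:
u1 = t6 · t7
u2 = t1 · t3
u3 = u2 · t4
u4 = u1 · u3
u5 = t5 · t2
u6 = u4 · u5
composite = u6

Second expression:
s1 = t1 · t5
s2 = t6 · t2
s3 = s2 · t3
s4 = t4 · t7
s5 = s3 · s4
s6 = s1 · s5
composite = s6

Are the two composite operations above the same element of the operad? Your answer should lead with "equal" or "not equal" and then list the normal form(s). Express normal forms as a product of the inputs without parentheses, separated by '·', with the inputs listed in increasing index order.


equal: each reduces to t1 · t2 · t3 · t4 · t5 · t6 · t7


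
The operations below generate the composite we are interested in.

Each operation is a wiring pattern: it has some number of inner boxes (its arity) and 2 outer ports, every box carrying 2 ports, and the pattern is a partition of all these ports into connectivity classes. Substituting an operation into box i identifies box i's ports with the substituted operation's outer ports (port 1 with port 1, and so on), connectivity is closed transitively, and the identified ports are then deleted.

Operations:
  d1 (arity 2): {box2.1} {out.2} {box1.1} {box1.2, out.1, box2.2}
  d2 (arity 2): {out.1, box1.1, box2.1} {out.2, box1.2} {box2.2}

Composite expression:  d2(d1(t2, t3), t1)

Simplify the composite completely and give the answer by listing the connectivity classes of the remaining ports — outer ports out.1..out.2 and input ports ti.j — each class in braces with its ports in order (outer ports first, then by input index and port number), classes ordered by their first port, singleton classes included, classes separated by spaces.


{out.1, t1.1, t2.2, t3.2} {out.2} {t1.2} {t2.1} {t3.1}

Reachability decides: close wires over d2-identified ports.
stage d1: inputs (t2, t3), connectivity {out.1, t2.2, t3.2} {out.2} {t2.1} {t3.1}, out.j its boundary
stage d2: inputs (t2, t3, t1), connectivity {out.1, t1.1, t2.2, t3.2} {out.2} {t1.2} {t2.1} {t3.1}, out.j its boundary


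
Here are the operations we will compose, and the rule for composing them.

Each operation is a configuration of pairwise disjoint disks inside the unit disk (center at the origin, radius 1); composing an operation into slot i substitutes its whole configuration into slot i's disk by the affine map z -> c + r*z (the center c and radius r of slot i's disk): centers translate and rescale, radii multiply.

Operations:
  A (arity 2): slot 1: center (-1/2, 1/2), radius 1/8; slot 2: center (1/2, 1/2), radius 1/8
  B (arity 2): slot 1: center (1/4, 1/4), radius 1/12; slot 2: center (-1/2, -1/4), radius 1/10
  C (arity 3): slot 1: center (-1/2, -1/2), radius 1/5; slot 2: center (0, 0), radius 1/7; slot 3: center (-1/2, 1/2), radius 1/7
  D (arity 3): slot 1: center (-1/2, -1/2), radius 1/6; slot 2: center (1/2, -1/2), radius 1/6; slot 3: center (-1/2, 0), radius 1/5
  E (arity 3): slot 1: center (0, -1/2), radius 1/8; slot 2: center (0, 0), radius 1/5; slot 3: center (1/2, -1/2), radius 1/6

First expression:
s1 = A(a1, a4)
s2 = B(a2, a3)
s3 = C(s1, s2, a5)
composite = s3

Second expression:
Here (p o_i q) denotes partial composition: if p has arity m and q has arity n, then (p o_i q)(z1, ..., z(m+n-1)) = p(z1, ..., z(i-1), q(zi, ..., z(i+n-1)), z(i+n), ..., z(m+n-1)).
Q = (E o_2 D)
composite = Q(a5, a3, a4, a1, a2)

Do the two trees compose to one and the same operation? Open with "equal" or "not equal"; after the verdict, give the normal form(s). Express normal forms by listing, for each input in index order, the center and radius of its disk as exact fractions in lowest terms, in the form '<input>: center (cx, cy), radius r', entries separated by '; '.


not equal — first a1: center (-3/5, -2/5), radius 1/40; a2: center (1/28, 1/28), radius 1/84; a3: center (-1/14, -1/28), radius 1/70; a4: center (-2/5, -2/5), radius 1/40; a5: center (-1/2, 1/2), radius 1/7, second a1: center (-1/10, 0), radius 1/25; a2: center (1/2, -1/2), radius 1/6; a3: center (-1/10, -1/10), radius 1/30; a4: center (1/10, -1/10), radius 1/30; a5: center (0, -1/2), radius 1/8

The first expression, normalized: a1: center (-3/5, -2/5), radius 1/40; a2: center (1/28, 1/28), radius 1/84; a3: center (-1/14, -1/28), radius 1/70; a4: center (-2/5, -2/5), radius 1/40; a5: center (-1/2, 1/2), radius 1/7
The second expression, normalized: a1: center (-1/10, 0), radius 1/25; a2: center (1/2, -1/2), radius 1/6; a3: center (-1/10, -1/10), radius 1/30; a4: center (1/10, -1/10), radius 1/30; a5: center (0, -1/2), radius 1/8
No match — not equal.


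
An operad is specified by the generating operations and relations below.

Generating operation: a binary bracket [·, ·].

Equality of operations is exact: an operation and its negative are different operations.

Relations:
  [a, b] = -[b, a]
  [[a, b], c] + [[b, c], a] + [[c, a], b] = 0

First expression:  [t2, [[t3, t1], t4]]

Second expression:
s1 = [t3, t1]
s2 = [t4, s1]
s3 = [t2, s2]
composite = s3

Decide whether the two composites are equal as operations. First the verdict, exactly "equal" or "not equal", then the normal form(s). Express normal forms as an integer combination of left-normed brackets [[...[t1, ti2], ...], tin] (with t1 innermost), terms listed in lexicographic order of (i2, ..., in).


not equal; the first gives [[[t1, t3], t4], t2] and the second -[[[t1, t3], t4], t2]

Reducing the first expression gives [[[t1, t3], t4], t2]
Reducing the second expression gives -[[[t1, t3], t4], t2]
The forms do not match — not equal.


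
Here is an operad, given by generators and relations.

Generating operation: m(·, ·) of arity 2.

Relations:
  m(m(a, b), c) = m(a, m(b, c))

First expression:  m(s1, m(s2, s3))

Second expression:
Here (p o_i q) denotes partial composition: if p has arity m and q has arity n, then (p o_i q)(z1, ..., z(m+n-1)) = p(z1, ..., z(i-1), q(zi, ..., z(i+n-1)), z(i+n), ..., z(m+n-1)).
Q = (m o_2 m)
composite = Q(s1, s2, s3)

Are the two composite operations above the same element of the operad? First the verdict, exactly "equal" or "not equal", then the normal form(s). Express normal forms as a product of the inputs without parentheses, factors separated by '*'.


equal — both sides give s1 * s2 * s3

The first composite normalizes to s1 * s2 * s3
The second composite normalizes to s1 * s2 * s3
Both agree, so they are equal.


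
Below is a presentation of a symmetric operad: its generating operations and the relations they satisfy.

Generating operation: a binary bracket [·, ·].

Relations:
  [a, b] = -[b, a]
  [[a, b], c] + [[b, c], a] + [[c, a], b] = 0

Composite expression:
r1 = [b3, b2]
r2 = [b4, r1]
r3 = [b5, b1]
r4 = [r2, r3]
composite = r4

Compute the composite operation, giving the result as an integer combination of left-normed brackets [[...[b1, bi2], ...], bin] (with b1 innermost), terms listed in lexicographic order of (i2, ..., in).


In the tensor algebra, words opening b1 carry the b1-anchored form.
Composite bracket: [[b4, [b3, b2]], [b5, b1]]
Under [a, b] = ab - ba we get 16 signed associative words (2^4 = 16).
Collect the words opening with b1:
  sign of b1b5b2b3b4 is +1, so it contributes +[[[[b1, b5], b2], b3], b4]
  sign of b1b5b3b2b4 is -1, so it contributes -[[[[b1, b5], b3], b2], b4]
  sign of b1b5b4b2b3 is -1, so it contributes -[[[[b1, b5], b4], b2], b3]
  sign of b1b5b4b3b2 is +1, so it contributes +[[[[b1, b5], b4], b3], b2]

[[[[b1, b5], b2], b3], b4] - [[[[b1, b5], b3], b2], b4] - [[[[b1, b5], b4], b2], b3] + [[[[b1, b5], b4], b3], b2]


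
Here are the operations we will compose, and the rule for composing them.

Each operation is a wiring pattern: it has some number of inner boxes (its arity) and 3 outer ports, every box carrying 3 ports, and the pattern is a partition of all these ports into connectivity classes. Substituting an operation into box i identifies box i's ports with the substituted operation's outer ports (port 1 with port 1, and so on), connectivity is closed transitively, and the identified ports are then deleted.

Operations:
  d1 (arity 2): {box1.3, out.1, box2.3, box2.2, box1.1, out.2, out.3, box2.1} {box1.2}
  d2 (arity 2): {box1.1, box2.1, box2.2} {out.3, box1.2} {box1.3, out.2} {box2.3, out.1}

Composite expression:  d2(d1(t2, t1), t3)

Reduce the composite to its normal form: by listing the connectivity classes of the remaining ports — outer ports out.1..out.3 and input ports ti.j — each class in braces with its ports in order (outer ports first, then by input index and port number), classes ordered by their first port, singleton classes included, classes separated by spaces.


{out.1, t3.3} {out.2, out.3, t1.1, t1.2, t1.3, t2.1, t2.3, t3.1, t3.2} {t2.2}

Reachability decides: close wires over d2-identified ports.
stage d1: inputs (t2, t1), connectivity {out.1, out.2, out.3, t1.1, t1.2, t1.3, t2.1, t2.3} {t2.2}, out.j its boundary
stage d2: inputs (t2, t1, t3), connectivity {out.1, t3.3} {out.2, out.3, t1.1, t1.2, t1.3, t2.1, t2.3, t3.1, t3.2} {t2.2}, out.j its boundary


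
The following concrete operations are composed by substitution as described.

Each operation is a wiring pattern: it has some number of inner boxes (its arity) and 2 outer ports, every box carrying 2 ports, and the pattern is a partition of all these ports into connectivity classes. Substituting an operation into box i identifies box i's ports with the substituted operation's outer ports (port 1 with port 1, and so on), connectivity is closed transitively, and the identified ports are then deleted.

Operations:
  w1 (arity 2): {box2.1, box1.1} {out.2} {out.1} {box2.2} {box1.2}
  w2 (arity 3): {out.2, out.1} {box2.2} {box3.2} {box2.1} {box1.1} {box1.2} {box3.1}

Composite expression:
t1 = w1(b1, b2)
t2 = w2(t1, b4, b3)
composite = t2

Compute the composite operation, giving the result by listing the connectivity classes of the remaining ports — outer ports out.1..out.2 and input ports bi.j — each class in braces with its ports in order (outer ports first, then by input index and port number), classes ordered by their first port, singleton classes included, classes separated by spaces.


{out.1, out.2} {b1.1, b2.1} {b1.2} {b2.2} {b3.1} {b3.2} {b4.1} {b4.2}

Connectivity passes through glued w2-boundaries; trace each wire chain.
stage w1: inputs (b1, b2), connectivity {out.1} {out.2} {b1.1, b2.1} {b1.2} {b2.2}, out.j its boundary
stage w2: inputs (b1, b2, b4, b3), connectivity {out.1, out.2} {b1.1, b2.1} {b1.2} {b2.2} {b3.1} {b3.2} {b4.1} {b4.2}, out.j its boundary


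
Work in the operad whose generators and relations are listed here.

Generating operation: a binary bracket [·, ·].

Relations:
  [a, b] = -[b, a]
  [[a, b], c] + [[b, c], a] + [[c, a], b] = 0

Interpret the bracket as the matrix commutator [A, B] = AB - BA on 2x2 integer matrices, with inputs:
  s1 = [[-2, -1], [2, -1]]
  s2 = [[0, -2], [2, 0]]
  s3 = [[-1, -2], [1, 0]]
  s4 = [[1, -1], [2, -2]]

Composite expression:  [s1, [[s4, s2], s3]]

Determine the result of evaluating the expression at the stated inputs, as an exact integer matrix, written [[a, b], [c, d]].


[s4, s2] = [[2, -6], [-6, -2]]
[[s4, s2], s3] = [[-18, -14], [2, 18]]
[s1, [[s4, s2], s3]] = [[26, -22], [-70, -26]]

[[26, -22], [-70, -26]]


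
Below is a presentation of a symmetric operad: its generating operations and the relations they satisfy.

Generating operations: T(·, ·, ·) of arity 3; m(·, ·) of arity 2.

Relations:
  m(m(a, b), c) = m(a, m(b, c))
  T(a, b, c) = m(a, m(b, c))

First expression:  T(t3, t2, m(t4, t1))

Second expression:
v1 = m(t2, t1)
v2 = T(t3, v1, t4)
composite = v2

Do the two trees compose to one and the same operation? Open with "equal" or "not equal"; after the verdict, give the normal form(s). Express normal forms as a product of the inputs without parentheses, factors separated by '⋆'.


not equal; first: t3 ⋆ t2 ⋆ t4 ⋆ t1; second: t3 ⋆ t2 ⋆ t1 ⋆ t4

The first composite normalizes to t3 ⋆ t2 ⋆ t4 ⋆ t1
The second composite normalizes to t3 ⋆ t2 ⋆ t1 ⋆ t4
Distinct normal forms: not equal.


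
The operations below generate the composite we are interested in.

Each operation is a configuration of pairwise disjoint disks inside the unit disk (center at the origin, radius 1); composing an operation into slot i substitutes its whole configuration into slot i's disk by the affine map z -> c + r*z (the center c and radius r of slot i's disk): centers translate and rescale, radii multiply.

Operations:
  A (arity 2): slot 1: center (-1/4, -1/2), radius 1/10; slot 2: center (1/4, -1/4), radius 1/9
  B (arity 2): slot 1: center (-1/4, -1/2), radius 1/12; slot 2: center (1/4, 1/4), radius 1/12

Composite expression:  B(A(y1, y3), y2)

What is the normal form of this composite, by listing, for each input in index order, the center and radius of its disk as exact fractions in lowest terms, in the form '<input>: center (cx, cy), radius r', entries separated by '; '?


Below B, radii multiply path by path; the y-disk centers shift.
input y1: composing its 2 substitution steps yields center (-13/48, -13/24), radius 1/120
input y3: composing its 2 substitution steps yields center (-11/48, -25/48), radius 1/108
input y2: composing its 1 substitution step yields center (1/4, 1/4), radius 1/12

y1: center (-13/48, -13/24), radius 1/120; y2: center (1/4, 1/4), radius 1/12; y3: center (-11/48, -25/48), radius 1/108


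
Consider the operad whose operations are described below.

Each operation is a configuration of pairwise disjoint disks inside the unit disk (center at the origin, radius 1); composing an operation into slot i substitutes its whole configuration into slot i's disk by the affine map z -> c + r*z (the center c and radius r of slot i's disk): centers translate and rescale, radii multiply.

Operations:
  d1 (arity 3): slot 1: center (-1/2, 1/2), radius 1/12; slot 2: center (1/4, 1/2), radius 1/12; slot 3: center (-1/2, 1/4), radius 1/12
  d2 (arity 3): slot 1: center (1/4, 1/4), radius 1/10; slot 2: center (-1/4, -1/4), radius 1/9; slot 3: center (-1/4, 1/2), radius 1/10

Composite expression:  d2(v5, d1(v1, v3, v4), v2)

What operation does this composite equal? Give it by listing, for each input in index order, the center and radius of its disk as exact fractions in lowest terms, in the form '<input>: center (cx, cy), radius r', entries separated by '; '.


Each v-disk chains the slot maps above it in d2; radii multiply.
for v5, the 1-step affine chain lands on center (1/4, 1/4), radius 1/10
for v1, the 2-step affine chain lands on center (-11/36, -7/36), radius 1/108
for v3, the 2-step affine chain lands on center (-2/9, -7/36), radius 1/108
for v4, the 2-step affine chain lands on center (-11/36, -2/9), radius 1/108
for v2, the 1-step affine chain lands on center (-1/4, 1/2), radius 1/10

v1: center (-11/36, -7/36), radius 1/108; v2: center (-1/4, 1/2), radius 1/10; v3: center (-2/9, -7/36), radius 1/108; v4: center (-11/36, -2/9), radius 1/108; v5: center (1/4, 1/4), radius 1/10


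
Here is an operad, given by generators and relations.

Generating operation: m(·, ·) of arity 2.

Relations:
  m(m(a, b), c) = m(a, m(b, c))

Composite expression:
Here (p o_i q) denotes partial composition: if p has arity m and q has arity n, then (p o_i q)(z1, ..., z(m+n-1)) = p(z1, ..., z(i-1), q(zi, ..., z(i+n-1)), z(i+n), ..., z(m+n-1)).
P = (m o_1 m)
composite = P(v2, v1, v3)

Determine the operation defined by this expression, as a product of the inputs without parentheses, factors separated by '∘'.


v2 ∘ v1 ∘ v3

Every regrouping of m is equal, so read the v-inputs in written order.
m(v2, v1) collapses to v2 ∘ v1
m(m(v2, v1), v3) collapses to v2 ∘ v1 ∘ v3


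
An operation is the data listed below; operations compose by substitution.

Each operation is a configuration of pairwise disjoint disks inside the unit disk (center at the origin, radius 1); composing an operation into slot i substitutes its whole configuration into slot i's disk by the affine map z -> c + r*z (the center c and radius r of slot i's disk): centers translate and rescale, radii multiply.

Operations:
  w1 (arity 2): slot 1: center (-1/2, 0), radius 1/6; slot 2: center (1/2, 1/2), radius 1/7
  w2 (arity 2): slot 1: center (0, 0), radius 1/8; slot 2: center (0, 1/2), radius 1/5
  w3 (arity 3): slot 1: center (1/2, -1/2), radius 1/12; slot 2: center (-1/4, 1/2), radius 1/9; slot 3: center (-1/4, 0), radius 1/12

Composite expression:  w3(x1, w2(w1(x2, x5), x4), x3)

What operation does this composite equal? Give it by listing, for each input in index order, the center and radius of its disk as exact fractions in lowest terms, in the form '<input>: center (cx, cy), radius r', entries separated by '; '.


x1: center (1/2, -1/2), radius 1/12; x2: center (-37/144, 1/2), radius 1/432; x3: center (-1/4, 0), radius 1/12; x4: center (-1/4, 5/9), radius 1/45; x5: center (-35/144, 73/144), radius 1/504

Only the slot chain above each x matters under w3; compose those maps.
x1: after 1 affine step, its disk has center (1/2, -1/2), radius 1/12
x2: after 3 affine steps, its disk has center (-37/144, 1/2), radius 1/432
x5: after 3 affine steps, its disk has center (-35/144, 73/144), radius 1/504
x4: after 2 affine steps, its disk has center (-1/4, 5/9), radius 1/45
x3: after 1 affine step, its disk has center (-1/4, 0), radius 1/12


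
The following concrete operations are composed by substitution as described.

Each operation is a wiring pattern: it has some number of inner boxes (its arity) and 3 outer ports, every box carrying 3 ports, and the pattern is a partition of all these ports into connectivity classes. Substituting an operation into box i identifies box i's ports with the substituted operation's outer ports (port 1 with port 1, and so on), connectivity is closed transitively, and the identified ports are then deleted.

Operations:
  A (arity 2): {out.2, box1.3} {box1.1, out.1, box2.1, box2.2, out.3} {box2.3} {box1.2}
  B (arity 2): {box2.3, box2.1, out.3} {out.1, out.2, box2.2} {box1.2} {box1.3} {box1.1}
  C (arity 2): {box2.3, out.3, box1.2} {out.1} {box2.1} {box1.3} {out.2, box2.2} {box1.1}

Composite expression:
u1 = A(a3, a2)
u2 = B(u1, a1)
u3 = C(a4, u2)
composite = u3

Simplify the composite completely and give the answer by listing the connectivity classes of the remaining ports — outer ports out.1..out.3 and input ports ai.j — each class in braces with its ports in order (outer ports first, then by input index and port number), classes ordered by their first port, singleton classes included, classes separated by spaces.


{out.1} {out.2, a1.2} {out.3, a1.1, a1.3, a4.2} {a2.1, a2.2, a3.1} {a2.3} {a3.2} {a3.3} {a4.1} {a4.3}

Connectivity passes through glued C-boundaries; trace each wire chain.
A over (a3, a2) gives {out.1, out.3, a2.1, a2.2, a3.1} {out.2, a3.3} {a2.3} {a3.2}, out.j being that stage's outer ports
B over (a3, a2, a1) gives {out.1, out.2, a1.2} {out.3, a1.1, a1.3} {a2.1, a2.2, a3.1} {a2.3} {a3.2} {a3.3}, out.j being that stage's outer ports
C over (a4, a3, a2, a1) gives {out.1} {out.2, a1.2} {out.3, a1.1, a1.3, a4.2} {a2.1, a2.2, a3.1} {a2.3} {a3.2} {a3.3} {a4.1} {a4.3}, out.j being that stage's outer ports


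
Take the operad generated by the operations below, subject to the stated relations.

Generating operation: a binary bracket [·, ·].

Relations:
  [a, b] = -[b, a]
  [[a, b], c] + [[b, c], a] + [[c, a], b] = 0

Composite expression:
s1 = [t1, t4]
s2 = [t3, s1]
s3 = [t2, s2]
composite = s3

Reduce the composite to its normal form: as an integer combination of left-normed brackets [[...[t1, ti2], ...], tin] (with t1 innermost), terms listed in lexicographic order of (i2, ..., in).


[[[t1, t4], t3], t2]

In the tensor algebra, words opening t1 carry the t1-anchored form.
Composite bracket: [t2, [t3, [t1, t4]]]
Applying ab - ba throughout gives 8 signed words (2^3 = 8).
Words beginning with t1 determine it all:
  t1t4t3t2 (sign +1) contributes +[[[t1, t4], t3], t2]


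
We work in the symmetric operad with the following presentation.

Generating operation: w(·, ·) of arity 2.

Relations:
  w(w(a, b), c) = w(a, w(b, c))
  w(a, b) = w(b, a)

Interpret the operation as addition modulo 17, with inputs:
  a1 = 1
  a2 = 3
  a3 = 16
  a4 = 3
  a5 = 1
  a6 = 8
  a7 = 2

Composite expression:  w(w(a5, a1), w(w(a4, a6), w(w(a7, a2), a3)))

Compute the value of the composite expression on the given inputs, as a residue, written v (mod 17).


0 (mod 17)

w(a5, a1) = 2
w(a4, a6) = 11
w(a7, a2) = 5
w(w(a7, a2), a3) = 4
w(w(a4, a6), w(w(a7, a2), a3)) = 15
w(w(a5, a1), w(w(a4, a6), w(w(a7, a2), a3))) = 0


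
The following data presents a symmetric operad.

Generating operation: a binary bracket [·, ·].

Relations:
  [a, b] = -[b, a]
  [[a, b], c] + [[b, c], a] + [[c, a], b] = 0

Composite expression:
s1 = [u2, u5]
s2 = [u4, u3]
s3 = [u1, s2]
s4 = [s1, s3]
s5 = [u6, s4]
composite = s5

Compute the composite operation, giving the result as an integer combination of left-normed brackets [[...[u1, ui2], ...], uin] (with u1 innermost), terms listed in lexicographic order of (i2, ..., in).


-[[[[[u1, u3], u4], u2], u5], u6] + [[[[[u1, u3], u4], u5], u2], u6] + [[[[[u1, u4], u3], u2], u5], u6] - [[[[[u1, u4], u3], u5], u2], u6]

Antisymmetry and Jacobi reduce to u1-anchored left-normed brackets.
Composite bracket: [u6, [[u2, u5], [u1, [u4, u3]]]]
Each bracket splits as ab - ba, giving 32 signed words (2^5 = 32).
Words beginning with u1 determine it all:
  u1u3u4u2u5u6 appears with sign -1, giving the term -[[[[[u1, u3], u4], u2], u5], u6]
  u1u3u4u5u2u6 appears with sign +1, giving the term +[[[[[u1, u3], u4], u5], u2], u6]
  u1u4u3u2u5u6 appears with sign +1, giving the term +[[[[[u1, u4], u3], u2], u5], u6]
  u1u4u3u5u2u6 appears with sign -1, giving the term -[[[[[u1, u4], u3], u5], u2], u6]
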